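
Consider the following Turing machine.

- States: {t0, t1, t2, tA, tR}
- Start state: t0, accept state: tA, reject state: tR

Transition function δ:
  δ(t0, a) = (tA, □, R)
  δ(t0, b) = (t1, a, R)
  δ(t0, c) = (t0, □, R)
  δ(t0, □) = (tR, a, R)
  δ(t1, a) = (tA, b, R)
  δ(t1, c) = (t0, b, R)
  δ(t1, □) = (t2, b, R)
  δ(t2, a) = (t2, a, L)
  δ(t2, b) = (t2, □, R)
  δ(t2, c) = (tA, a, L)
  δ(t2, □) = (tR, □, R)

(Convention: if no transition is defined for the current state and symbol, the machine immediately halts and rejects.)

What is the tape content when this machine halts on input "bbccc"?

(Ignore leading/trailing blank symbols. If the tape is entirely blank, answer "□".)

Execution trace:
Initial: [t0]bbccc
Step 1: δ(t0, b) = (t1, a, R) → a[t1]bccc

No transition is defined for δ(t1, b). By convention the machine halts and rejects.

Final tape (ignoring leading/trailing blanks): abccc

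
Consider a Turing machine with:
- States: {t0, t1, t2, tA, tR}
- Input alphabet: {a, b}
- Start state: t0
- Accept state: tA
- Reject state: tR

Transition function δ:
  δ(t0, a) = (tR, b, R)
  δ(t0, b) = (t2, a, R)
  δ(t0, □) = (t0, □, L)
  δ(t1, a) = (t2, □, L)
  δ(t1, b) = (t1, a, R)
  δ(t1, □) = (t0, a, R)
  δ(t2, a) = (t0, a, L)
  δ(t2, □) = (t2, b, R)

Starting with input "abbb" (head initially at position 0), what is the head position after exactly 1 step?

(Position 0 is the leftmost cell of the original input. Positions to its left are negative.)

Execution trace (head position shown):
Step 0: [t0]abbb  (head at position 0)
Step 1: move right → b[tR]bbb  (head at position 1)

After 1 step, the head is at position 1.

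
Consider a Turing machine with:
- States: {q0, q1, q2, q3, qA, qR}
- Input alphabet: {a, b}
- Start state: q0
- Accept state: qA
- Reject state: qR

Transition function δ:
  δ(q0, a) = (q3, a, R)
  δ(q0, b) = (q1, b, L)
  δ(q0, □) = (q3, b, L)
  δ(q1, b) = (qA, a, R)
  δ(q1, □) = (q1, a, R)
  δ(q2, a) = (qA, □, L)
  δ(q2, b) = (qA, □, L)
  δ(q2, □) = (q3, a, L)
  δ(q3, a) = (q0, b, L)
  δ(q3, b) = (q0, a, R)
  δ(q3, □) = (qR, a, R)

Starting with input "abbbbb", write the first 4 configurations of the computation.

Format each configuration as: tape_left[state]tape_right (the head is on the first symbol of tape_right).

Transitions applied:
Step 1: δ(q0, a) = (q3, a, R)
Step 2: δ(q3, b) = (q0, a, R)
Step 3: δ(q0, b) = (q1, b, L)

The first 4 configurations are:
[q0]abbbbb ⊢ a[q3]bbbbb ⊢ aa[q0]bbbb ⊢ a[q1]abbbb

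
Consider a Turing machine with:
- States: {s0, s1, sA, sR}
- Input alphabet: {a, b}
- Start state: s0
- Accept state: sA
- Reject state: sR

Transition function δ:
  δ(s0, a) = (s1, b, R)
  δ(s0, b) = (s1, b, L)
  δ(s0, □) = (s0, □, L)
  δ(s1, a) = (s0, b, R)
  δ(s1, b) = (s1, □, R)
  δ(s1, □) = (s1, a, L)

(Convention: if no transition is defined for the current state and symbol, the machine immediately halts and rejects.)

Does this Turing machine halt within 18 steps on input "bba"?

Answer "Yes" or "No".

Execution trace:
Initial: [s0]bba
Step 1: δ(s0, b) = (s1, b, L) → [s1]□bba
Step 2: δ(s1, □) = (s1, a, L) → [s1]□abba
Step 3: δ(s1, □) = (s1, a, L) → [s1]□aabba
Step 4: δ(s1, □) = (s1, a, L) → [s1]□aaabba
Step 5: δ(s1, □) = (s1, a, L) → [s1]□aaaabba
Step 6: δ(s1, □) = (s1, a, L) → [s1]□aaaaabba
Step 7: δ(s1, □) = (s1, a, L) → [s1]□aaaaaabba
Step 8: δ(s1, □) = (s1, a, L) → [s1]□aaaaaaabba
Step 9: δ(s1, □) = (s1, a, L) → [s1]□aaaaaaaabba
Step 10: δ(s1, □) = (s1, a, L) → [s1]□aaaaaaaaabba
Step 11: δ(s1, □) = (s1, a, L) → [s1]□aaaaaaaaaabba
Step 12: δ(s1, □) = (s1, a, L) → [s1]□aaaaaaaaaaabba
Step 13: δ(s1, □) = (s1, a, L) → [s1]□aaaaaaaaaaaabba
Step 14: δ(s1, □) = (s1, a, L) → [s1]□aaaaaaaaaaaaabba
Step 15: δ(s1, □) = (s1, a, L) → [s1]□aaaaaaaaaaaaaabba
Step 16: δ(s1, □) = (s1, a, L) → [s1]□aaaaaaaaaaaaaaabba
Step 17: δ(s1, □) = (s1, a, L) → [s1]□aaaaaaaaaaaaaaaabba
Step 18: δ(s1, □) = (s1, a, L) → [s1]□aaaaaaaaaaaaaaaaabba

The machine has not reached a halting state after 18 steps.
The machine did not halt within the 18-step bound.

Answer: No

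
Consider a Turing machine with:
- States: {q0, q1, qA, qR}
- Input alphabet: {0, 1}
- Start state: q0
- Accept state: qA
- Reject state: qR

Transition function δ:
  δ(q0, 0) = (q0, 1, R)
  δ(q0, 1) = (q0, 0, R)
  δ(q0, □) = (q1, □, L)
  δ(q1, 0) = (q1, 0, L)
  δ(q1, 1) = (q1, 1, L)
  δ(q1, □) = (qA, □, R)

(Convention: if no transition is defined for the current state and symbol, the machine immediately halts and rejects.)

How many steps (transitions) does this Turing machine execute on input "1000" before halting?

Execution trace:
Initial: [q0]1000
Step 1: δ(q0, 1) = (q0, 0, R) → 0[q0]000
Step 2: δ(q0, 0) = (q0, 1, R) → 01[q0]00
Step 3: δ(q0, 0) = (q0, 1, R) → 011[q0]0
Step 4: δ(q0, 0) = (q0, 1, R) → 0111[q0]□
Step 5: δ(q0, □) = (q1, □, L) → 011[q1]1□
Step 6: δ(q1, 1) = (q1, 1, L) → 01[q1]11□
Step 7: δ(q1, 1) = (q1, 1, L) → 0[q1]111□
Step 8: δ(q1, 1) = (q1, 1, L) → [q1]0111□
Step 9: δ(q1, 0) = (q1, 0, L) → [q1]□0111□
Step 10: δ(q1, □) = (qA, □, R) → □[qA]0111□

The machine reaches the accept state qA and halts.

The machine executed 10 steps before halting.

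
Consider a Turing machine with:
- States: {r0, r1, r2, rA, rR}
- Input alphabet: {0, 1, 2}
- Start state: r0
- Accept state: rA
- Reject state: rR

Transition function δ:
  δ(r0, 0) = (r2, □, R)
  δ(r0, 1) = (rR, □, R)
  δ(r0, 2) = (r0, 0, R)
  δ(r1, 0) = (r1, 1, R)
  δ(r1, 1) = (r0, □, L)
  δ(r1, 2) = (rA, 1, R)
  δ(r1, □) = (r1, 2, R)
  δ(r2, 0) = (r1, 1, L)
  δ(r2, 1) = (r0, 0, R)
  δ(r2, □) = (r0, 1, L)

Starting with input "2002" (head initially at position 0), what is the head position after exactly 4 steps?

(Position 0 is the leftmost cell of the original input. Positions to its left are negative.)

Execution trace (head position shown):
Step 0: [r0]2002  (head at position 0)
Step 1: move right → 0[r0]002  (head at position 1)
Step 2: move right → 0□[r2]02  (head at position 2)
Step 3: move left → 0[r1]□12  (head at position 1)
Step 4: move right → 02[r1]12  (head at position 2)

After 4 steps, the head is at position 2.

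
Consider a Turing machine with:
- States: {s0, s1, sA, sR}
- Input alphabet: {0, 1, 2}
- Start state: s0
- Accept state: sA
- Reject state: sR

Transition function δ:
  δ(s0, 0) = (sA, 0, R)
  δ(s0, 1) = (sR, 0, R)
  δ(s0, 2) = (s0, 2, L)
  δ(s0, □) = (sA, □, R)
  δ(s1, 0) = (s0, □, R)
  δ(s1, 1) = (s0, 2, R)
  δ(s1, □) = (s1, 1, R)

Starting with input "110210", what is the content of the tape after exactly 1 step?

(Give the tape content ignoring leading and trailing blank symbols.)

Execution trace:
Initial: [s0]110210
Step 1: δ(s0, 1) = (sR, 0, R) → 0[sR]10210

The machine reaches the reject state sR and halts.

After 1 step, the tape (ignoring leading/trailing blanks) is: 010210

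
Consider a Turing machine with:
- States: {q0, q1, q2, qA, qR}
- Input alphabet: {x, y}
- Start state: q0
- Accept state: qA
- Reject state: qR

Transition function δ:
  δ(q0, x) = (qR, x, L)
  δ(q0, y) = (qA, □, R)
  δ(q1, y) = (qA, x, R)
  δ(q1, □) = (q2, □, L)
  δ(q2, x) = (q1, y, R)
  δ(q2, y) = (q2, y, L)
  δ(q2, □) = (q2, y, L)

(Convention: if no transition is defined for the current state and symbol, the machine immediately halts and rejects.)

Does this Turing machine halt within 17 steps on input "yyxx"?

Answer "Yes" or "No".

Execution trace:
Initial: [q0]yyxx
Step 1: δ(q0, y) = (qA, □, R) → □[qA]yxx

The machine reaches the accept state qA and halts.
The machine halted after 1 step (within the 17-step bound).

Answer: Yes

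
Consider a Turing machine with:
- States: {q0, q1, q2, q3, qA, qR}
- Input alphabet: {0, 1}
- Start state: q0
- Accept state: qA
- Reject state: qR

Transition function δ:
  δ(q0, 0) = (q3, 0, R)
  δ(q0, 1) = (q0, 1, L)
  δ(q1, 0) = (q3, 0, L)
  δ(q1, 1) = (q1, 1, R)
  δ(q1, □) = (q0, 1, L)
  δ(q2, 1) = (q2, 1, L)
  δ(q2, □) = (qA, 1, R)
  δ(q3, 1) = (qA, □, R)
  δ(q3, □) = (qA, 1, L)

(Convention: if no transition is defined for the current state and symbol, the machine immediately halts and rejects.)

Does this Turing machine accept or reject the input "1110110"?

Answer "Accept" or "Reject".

Execution trace:
Initial: [q0]1110110
Step 1: δ(q0, 1) = (q0, 1, L) → [q0]□1110110

No transition is defined for δ(q0, □). By convention the machine halts and rejects.

Answer: Reject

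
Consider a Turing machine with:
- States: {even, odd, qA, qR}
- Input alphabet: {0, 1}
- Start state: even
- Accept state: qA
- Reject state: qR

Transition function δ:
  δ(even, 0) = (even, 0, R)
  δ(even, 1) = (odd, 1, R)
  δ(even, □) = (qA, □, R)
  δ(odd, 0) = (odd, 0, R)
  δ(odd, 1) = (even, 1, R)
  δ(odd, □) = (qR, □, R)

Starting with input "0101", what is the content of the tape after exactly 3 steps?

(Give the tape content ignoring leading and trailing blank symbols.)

Execution trace:
Initial: [even]0101
Step 1: δ(even, 0) = (even, 0, R) → 0[even]101
Step 2: δ(even, 1) = (odd, 1, R) → 01[odd]01
Step 3: δ(odd, 0) = (odd, 0, R) → 010[odd]1

After 3 steps, the tape (ignoring leading/trailing blanks) is: 0101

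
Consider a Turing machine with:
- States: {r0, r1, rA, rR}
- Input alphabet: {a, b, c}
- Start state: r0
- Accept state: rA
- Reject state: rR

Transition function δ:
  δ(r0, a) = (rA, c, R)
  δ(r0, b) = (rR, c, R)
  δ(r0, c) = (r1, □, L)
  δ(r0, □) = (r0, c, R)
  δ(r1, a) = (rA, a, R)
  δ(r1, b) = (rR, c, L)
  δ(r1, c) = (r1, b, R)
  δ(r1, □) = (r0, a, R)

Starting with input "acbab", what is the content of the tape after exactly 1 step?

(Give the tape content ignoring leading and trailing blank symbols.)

Execution trace:
Initial: [r0]acbab
Step 1: δ(r0, a) = (rA, c, R) → c[rA]cbab

The machine reaches the accept state rA and halts.

After 1 step, the tape (ignoring leading/trailing blanks) is: ccbab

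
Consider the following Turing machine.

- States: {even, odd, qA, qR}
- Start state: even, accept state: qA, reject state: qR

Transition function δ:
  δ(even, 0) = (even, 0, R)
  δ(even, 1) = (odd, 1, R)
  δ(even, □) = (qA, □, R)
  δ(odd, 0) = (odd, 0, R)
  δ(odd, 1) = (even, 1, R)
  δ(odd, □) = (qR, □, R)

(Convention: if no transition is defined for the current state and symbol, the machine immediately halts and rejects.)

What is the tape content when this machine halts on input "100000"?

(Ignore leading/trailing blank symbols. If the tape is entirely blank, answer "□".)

Execution trace:
Initial: [even]100000
Step 1: δ(even, 1) = (odd, 1, R) → 1[odd]00000
Step 2: δ(odd, 0) = (odd, 0, R) → 10[odd]0000
Step 3: δ(odd, 0) = (odd, 0, R) → 100[odd]000
Step 4: δ(odd, 0) = (odd, 0, R) → 1000[odd]00
Step 5: δ(odd, 0) = (odd, 0, R) → 10000[odd]0
Step 6: δ(odd, 0) = (odd, 0, R) → 100000[odd]□
Step 7: δ(odd, □) = (qR, □, R) → 100000□[qR]□

The machine reaches the reject state qR and halts.

Final tape (ignoring leading/trailing blanks): 100000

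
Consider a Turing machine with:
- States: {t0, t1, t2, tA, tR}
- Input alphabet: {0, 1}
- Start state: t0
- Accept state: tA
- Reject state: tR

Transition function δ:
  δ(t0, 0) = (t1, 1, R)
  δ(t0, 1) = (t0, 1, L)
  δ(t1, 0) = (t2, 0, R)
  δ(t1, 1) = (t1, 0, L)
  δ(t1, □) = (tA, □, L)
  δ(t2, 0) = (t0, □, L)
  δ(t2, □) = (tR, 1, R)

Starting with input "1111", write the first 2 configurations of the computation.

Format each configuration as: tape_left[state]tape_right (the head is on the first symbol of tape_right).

Transitions applied:
Step 1: δ(t0, 1) = (t0, 1, L)

The first 2 configurations are:
[t0]1111 ⊢ [t0]□1111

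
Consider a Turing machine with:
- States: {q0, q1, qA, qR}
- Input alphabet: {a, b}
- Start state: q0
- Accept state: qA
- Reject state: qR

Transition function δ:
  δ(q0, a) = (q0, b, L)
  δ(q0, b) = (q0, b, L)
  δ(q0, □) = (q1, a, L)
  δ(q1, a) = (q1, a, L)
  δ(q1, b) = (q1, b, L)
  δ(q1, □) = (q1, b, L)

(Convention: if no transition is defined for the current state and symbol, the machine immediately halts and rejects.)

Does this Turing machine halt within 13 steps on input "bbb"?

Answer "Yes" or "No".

Execution trace:
Initial: [q0]bbb
Step 1: δ(q0, b) = (q0, b, L) → [q0]□bbb
Step 2: δ(q0, □) = (q1, a, L) → [q1]□abbb
Step 3: δ(q1, □) = (q1, b, L) → [q1]□babbb
Step 4: δ(q1, □) = (q1, b, L) → [q1]□bbabbb
Step 5: δ(q1, □) = (q1, b, L) → [q1]□bbbabbb
Step 6: δ(q1, □) = (q1, b, L) → [q1]□bbbbabbb
Step 7: δ(q1, □) = (q1, b, L) → [q1]□bbbbbabbb
Step 8: δ(q1, □) = (q1, b, L) → [q1]□bbbbbbabbb
Step 9: δ(q1, □) = (q1, b, L) → [q1]□bbbbbbbabbb
Step 10: δ(q1, □) = (q1, b, L) → [q1]□bbbbbbbbabbb
Step 11: δ(q1, □) = (q1, b, L) → [q1]□bbbbbbbbbabbb
Step 12: δ(q1, □) = (q1, b, L) → [q1]□bbbbbbbbbbabbb
Step 13: δ(q1, □) = (q1, b, L) → [q1]□bbbbbbbbbbbabbb

The machine has not reached a halting state after 13 steps.
The machine did not halt within the 13-step bound.

Answer: No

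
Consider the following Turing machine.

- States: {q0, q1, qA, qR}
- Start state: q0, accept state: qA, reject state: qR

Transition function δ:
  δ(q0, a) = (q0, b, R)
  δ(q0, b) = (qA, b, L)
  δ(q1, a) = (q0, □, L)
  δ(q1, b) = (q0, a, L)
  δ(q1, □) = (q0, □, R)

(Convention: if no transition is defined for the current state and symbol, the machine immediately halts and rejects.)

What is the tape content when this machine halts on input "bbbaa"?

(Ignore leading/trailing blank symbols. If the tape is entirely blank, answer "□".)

Execution trace:
Initial: [q0]bbbaa
Step 1: δ(q0, b) = (qA, b, L) → [qA]□bbbaa

The machine reaches the accept state qA and halts.

Final tape (ignoring leading/trailing blanks): bbbaa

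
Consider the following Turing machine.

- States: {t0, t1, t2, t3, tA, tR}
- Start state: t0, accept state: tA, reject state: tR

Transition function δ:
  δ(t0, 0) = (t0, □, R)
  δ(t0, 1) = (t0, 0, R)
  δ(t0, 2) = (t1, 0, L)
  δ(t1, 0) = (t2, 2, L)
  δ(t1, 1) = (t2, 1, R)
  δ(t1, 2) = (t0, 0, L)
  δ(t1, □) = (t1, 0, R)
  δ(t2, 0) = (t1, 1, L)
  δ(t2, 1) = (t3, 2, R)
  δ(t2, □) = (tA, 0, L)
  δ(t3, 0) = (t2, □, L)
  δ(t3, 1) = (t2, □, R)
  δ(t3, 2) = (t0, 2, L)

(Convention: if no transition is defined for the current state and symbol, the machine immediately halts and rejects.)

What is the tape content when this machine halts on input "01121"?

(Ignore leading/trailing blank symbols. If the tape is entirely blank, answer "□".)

Execution trace:
Initial: [t0]01121
Step 1: δ(t0, 0) = (t0, □, R) → □[t0]1121
Step 2: δ(t0, 1) = (t0, 0, R) → □0[t0]121
Step 3: δ(t0, 1) = (t0, 0, R) → □00[t0]21
Step 4: δ(t0, 2) = (t1, 0, L) → □0[t1]001
Step 5: δ(t1, 0) = (t2, 2, L) → □[t2]0201
Step 6: δ(t2, 0) = (t1, 1, L) → [t1]□1201
Step 7: δ(t1, □) = (t1, 0, R) → 0[t1]1201
Step 8: δ(t1, 1) = (t2, 1, R) → 01[t2]201

No transition is defined for δ(t2, 2). By convention the machine halts and rejects.

Final tape (ignoring leading/trailing blanks): 01201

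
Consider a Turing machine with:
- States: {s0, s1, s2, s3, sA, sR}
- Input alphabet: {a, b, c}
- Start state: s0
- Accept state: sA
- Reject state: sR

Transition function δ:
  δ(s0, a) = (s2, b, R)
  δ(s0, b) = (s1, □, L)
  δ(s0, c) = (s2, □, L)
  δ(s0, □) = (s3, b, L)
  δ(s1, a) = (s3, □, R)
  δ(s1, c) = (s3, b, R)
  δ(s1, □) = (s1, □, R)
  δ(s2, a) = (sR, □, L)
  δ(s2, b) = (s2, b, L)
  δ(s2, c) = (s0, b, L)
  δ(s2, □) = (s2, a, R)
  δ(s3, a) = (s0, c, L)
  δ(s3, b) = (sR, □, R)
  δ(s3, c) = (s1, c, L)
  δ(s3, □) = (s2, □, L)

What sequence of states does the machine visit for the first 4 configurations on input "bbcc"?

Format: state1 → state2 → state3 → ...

Execution trace:
Initial: [s0]bbcc
Step 1: δ(s0, b) = (s1, □, L) → [s1]□□bcc
Step 2: δ(s1, □) = (s1, □, R) → □[s1]□bcc
Step 3: δ(s1, □) = (s1, □, R) → □□[s1]bcc

No transition is defined for δ(s1, b). By convention the machine halts and rejects.

State sequence: s0 → s1 → s1 → s1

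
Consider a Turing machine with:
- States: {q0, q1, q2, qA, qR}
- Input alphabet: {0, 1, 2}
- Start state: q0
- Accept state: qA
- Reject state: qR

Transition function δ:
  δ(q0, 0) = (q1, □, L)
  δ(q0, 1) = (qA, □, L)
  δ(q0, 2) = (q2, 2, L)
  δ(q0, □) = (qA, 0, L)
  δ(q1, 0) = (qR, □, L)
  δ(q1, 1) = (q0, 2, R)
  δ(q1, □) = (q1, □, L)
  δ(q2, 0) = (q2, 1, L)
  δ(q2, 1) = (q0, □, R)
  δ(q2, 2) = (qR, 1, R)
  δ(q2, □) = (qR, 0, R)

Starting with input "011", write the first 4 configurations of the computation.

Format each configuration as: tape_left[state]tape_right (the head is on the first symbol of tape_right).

Transitions applied:
Step 1: δ(q0, 0) = (q1, □, L)
Step 2: δ(q1, □) = (q1, □, L)
Step 3: δ(q1, □) = (q1, □, L)

The first 4 configurations are:
[q0]011 ⊢ [q1]□□11 ⊢ [q1]□□□11 ⊢ [q1]□□□□11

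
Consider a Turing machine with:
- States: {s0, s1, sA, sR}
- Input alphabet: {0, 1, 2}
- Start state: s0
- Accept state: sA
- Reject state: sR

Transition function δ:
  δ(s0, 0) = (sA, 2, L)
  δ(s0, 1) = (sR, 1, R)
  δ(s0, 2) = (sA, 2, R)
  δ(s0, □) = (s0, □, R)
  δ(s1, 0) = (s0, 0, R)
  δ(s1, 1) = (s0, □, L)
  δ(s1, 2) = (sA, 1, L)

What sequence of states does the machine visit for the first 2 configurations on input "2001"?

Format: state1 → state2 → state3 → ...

Execution trace:
Initial: [s0]2001
Step 1: δ(s0, 2) = (sA, 2, R) → 2[sA]001

The machine reaches the accept state sA and halts.

State sequence: s0 → sA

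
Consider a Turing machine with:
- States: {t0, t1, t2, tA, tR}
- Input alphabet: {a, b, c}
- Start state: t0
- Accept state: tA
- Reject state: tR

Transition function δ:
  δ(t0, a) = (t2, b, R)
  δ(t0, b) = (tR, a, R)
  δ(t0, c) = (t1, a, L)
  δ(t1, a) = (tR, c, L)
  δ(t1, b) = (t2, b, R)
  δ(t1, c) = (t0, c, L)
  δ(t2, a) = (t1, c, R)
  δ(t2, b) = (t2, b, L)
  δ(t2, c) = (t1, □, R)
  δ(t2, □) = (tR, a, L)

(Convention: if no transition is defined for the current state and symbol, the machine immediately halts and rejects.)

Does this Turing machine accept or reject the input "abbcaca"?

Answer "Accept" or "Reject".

Execution trace:
Initial: [t0]abbcaca
Step 1: δ(t0, a) = (t2, b, R) → b[t2]bbcaca
Step 2: δ(t2, b) = (t2, b, L) → [t2]bbbcaca
Step 3: δ(t2, b) = (t2, b, L) → [t2]□bbbcaca
Step 4: δ(t2, □) = (tR, a, L) → [tR]□abbbcaca

The machine reaches the reject state tR and halts.

Answer: Reject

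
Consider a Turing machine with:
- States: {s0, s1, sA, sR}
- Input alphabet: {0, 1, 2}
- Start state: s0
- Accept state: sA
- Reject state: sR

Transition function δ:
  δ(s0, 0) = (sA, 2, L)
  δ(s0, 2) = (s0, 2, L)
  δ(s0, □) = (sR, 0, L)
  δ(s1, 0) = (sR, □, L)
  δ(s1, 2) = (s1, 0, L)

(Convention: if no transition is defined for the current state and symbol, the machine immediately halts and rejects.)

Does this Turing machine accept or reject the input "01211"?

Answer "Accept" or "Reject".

Execution trace:
Initial: [s0]01211
Step 1: δ(s0, 0) = (sA, 2, L) → [sA]□21211

The machine reaches the accept state sA and halts.

Answer: Accept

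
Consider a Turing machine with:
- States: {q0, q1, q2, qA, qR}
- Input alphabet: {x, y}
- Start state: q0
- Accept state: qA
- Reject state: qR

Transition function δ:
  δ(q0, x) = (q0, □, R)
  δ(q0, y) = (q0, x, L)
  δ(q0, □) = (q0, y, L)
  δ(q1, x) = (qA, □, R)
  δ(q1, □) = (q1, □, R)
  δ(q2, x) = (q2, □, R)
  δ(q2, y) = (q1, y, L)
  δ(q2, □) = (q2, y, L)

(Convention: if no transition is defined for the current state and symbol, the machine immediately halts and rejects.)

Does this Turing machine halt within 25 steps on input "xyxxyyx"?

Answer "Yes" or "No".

Execution trace:
Initial: [q0]xyxxyyx
Step 1: δ(q0, x) = (q0, □, R) → □[q0]yxxyyx
Step 2: δ(q0, y) = (q0, x, L) → [q0]□xxxyyx
Step 3: δ(q0, □) = (q0, y, L) → [q0]□yxxxyyx
Step 4: δ(q0, □) = (q0, y, L) → [q0]□yyxxxyyx
Step 5: δ(q0, □) = (q0, y, L) → [q0]□yyyxxxyyx
Step 6: δ(q0, □) = (q0, y, L) → [q0]□yyyyxxxyyx
Step 7: δ(q0, □) = (q0, y, L) → [q0]□yyyyyxxxyyx
Step 8: δ(q0, □) = (q0, y, L) → [q0]□yyyyyyxxxyyx
Step 9: δ(q0, □) = (q0, y, L) → [q0]□yyyyyyyxxxyyx
Step 10: δ(q0, □) = (q0, y, L) → [q0]□yyyyyyyyxxxyyx
Step 11: δ(q0, □) = (q0, y, L) → [q0]□yyyyyyyyyxxxyyx
Step 12: δ(q0, □) = (q0, y, L) → [q0]□yyyyyyyyyyxxxyyx
Step 13: δ(q0, □) = (q0, y, L) → [q0]□yyyyyyyyyyyxxxyyx
Step 14: δ(q0, □) = (q0, y, L) → [q0]□yyyyyyyyyyyyxxxyyx
Step 15: δ(q0, □) = (q0, y, L) → [q0]□yyyyyyyyyyyyyxxxyyx
Step 16: δ(q0, □) = (q0, y, L) → [q0]□yyyyyyyyyyyyyyxxxyyx
Step 17: δ(q0, □) = (q0, y, L) → [q0]□yyyyyyyyyyyyyyyxxxyyx
Step 18: δ(q0, □) = (q0, y, L) → [q0]□yyyyyyyyyyyyyyyyxxxyyx
Step 19: δ(q0, □) = (q0, y, L) → [q0]□yyyyyyyyyyyyyyyyyxxxyyx
Step 20: δ(q0, □) = (q0, y, L) → [q0]□yyyyyyyyyyyyyyyyyyxxxyyx
Step 21: δ(q0, □) = (q0, y, L) → [q0]□yyyyyyyyyyyyyyyyyyyxxxyyx
Step 22: δ(q0, □) = (q0, y, L) → [q0]□yyyyyyyyyyyyyyyyyyyyxxxyyx
Step 23: δ(q0, □) = (q0, y, L) → [q0]□yyyyyyyyyyyyyyyyyyyyyxxxyyx
Step 24: δ(q0, □) = (q0, y, L) → [q0]□yyyyyyyyyyyyyyyyyyyyyyxxxyyx
Step 25: δ(q0, □) = (q0, y, L) → [q0]□yyyyyyyyyyyyyyyyyyyyyyyxxxyyx

The machine has not reached a halting state after 25 steps.
The machine did not halt within the 25-step bound.

Answer: No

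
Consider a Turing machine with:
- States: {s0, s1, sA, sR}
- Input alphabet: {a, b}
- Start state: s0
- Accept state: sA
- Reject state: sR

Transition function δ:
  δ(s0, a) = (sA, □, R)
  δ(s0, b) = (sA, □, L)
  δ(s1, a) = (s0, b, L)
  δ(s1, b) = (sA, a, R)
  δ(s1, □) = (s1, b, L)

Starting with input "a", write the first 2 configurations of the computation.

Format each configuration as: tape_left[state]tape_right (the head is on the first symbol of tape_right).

Transitions applied:
Step 1: δ(s0, a) = (sA, □, R)

The first 2 configurations are:
[s0]a ⊢ □[sA]□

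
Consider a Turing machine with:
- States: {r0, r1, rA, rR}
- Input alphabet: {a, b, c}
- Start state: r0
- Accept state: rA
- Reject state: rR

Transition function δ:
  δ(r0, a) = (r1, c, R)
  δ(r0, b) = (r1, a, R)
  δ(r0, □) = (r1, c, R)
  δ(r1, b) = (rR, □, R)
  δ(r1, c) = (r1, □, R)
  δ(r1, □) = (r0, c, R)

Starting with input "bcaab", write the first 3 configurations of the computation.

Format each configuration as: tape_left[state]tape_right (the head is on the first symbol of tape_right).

Transitions applied:
Step 1: δ(r0, b) = (r1, a, R)
Step 2: δ(r1, c) = (r1, □, R)

The first 3 configurations are:
[r0]bcaab ⊢ a[r1]caab ⊢ a□[r1]aab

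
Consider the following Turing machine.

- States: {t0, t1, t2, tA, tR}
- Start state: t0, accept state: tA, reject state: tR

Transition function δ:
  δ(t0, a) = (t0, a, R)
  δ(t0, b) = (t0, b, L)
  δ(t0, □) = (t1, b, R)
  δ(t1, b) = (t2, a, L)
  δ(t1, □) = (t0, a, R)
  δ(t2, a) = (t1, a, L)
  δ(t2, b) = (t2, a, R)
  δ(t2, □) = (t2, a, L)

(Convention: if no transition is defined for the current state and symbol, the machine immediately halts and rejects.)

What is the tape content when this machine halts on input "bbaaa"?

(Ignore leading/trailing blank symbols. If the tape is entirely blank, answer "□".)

Execution trace:
Initial: [t0]bbaaa
Step 1: δ(t0, b) = (t0, b, L) → [t0]□bbaaa
Step 2: δ(t0, □) = (t1, b, R) → b[t1]bbaaa
Step 3: δ(t1, b) = (t2, a, L) → [t2]babaaa
Step 4: δ(t2, b) = (t2, a, R) → a[t2]abaaa
Step 5: δ(t2, a) = (t1, a, L) → [t1]aabaaa

No transition is defined for δ(t1, a). By convention the machine halts and rejects.

Final tape (ignoring leading/trailing blanks): aabaaa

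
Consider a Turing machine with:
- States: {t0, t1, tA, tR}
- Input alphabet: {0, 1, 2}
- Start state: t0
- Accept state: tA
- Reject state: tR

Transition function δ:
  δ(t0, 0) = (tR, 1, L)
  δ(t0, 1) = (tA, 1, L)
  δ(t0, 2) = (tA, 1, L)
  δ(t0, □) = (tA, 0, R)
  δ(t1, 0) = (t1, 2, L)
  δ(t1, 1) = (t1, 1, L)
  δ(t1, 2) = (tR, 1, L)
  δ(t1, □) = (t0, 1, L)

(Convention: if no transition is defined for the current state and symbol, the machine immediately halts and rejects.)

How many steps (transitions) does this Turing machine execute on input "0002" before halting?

Execution trace:
Initial: [t0]0002
Step 1: δ(t0, 0) = (tR, 1, L) → [tR]□1002

The machine reaches the reject state tR and halts.

The machine executed 1 step before halting.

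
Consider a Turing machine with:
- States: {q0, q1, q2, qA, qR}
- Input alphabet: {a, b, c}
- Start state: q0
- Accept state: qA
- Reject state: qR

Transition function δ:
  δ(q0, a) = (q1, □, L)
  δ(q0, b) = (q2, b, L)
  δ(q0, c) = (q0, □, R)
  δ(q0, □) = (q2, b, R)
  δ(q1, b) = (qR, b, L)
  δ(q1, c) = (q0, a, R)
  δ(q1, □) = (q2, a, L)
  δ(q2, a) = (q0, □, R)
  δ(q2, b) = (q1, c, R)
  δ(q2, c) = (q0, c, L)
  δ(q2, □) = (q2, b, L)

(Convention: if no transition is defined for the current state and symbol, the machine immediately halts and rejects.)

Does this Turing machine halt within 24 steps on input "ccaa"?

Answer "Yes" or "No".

Execution trace:
Initial: [q0]ccaa
Step 1: δ(q0, c) = (q0, □, R) → □[q0]caa
Step 2: δ(q0, c) = (q0, □, R) → □□[q0]aa
Step 3: δ(q0, a) = (q1, □, L) → □[q1]□□a
Step 4: δ(q1, □) = (q2, a, L) → [q2]□a□a
Step 5: δ(q2, □) = (q2, b, L) → [q2]□ba□a
Step 6: δ(q2, □) = (q2, b, L) → [q2]□bba□a
Step 7: δ(q2, □) = (q2, b, L) → [q2]□bbba□a
Step 8: δ(q2, □) = (q2, b, L) → [q2]□bbbba□a
Step 9: δ(q2, □) = (q2, b, L) → [q2]□bbbbba□a
Step 10: δ(q2, □) = (q2, b, L) → [q2]□bbbbbba□a
Step 11: δ(q2, □) = (q2, b, L) → [q2]□bbbbbbba□a
Step 12: δ(q2, □) = (q2, b, L) → [q2]□bbbbbbbba□a
Step 13: δ(q2, □) = (q2, b, L) → [q2]□bbbbbbbbba□a
Step 14: δ(q2, □) = (q2, b, L) → [q2]□bbbbbbbbbba□a
Step 15: δ(q2, □) = (q2, b, L) → [q2]□bbbbbbbbbbba□a
Step 16: δ(q2, □) = (q2, b, L) → [q2]□bbbbbbbbbbbba□a
Step 17: δ(q2, □) = (q2, b, L) → [q2]□bbbbbbbbbbbbba□a
Step 18: δ(q2, □) = (q2, b, L) → [q2]□bbbbbbbbbbbbbba□a
Step 19: δ(q2, □) = (q2, b, L) → [q2]□bbbbbbbbbbbbbbba□a
Step 20: δ(q2, □) = (q2, b, L) → [q2]□bbbbbbbbbbbbbbbba□a
Step 21: δ(q2, □) = (q2, b, L) → [q2]□bbbbbbbbbbbbbbbbba□a
Step 22: δ(q2, □) = (q2, b, L) → [q2]□bbbbbbbbbbbbbbbbbba□a
Step 23: δ(q2, □) = (q2, b, L) → [q2]□bbbbbbbbbbbbbbbbbbba□a
Step 24: δ(q2, □) = (q2, b, L) → [q2]□bbbbbbbbbbbbbbbbbbbba□a

The machine has not reached a halting state after 24 steps.
The machine did not halt within the 24-step bound.

Answer: No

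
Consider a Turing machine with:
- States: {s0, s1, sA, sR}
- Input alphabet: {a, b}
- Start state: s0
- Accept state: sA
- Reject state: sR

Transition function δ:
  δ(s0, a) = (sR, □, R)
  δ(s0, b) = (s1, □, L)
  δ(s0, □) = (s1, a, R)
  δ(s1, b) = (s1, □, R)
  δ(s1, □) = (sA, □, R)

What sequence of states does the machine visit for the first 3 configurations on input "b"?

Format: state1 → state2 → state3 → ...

Execution trace:
Initial: [s0]b
Step 1: δ(s0, b) = (s1, □, L) → [s1]□□
Step 2: δ(s1, □) = (sA, □, R) → □[sA]□

The machine reaches the accept state sA and halts.

State sequence: s0 → s1 → sA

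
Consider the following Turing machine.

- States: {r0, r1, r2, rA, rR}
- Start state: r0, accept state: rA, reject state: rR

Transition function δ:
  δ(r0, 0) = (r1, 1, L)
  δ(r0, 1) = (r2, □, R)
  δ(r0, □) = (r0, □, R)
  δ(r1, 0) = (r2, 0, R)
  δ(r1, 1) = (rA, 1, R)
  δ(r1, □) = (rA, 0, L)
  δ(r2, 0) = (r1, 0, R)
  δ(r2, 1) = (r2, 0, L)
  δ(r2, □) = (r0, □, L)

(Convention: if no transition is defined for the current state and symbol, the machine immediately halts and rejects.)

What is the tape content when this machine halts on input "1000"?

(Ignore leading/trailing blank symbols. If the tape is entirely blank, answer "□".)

Execution trace:
Initial: [r0]1000
Step 1: δ(r0, 1) = (r2, □, R) → □[r2]000
Step 2: δ(r2, 0) = (r1, 0, R) → □0[r1]00
Step 3: δ(r1, 0) = (r2, 0, R) → □00[r2]0
Step 4: δ(r2, 0) = (r1, 0, R) → □000[r1]□
Step 5: δ(r1, □) = (rA, 0, L) → □00[rA]00

The machine reaches the accept state rA and halts.

Final tape (ignoring leading/trailing blanks): 0000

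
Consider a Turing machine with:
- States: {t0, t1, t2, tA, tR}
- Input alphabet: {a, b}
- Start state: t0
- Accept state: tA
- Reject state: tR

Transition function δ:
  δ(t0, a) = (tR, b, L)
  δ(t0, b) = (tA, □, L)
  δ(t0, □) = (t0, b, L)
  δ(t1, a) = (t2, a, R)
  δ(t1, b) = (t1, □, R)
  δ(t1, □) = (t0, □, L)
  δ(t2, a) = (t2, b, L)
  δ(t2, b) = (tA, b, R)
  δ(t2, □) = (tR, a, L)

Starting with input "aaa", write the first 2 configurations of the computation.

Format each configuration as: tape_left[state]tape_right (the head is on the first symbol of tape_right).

Transitions applied:
Step 1: δ(t0, a) = (tR, b, L)

The first 2 configurations are:
[t0]aaa ⊢ [tR]□baa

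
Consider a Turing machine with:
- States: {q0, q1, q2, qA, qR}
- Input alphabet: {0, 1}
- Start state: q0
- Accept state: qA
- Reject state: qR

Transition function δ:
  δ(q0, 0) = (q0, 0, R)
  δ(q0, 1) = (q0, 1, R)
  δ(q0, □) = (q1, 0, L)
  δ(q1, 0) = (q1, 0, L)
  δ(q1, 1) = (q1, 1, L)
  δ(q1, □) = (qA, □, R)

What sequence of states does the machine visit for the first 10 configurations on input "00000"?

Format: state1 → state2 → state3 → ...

Execution trace:
Initial: [q0]00000
Step 1: δ(q0, 0) = (q0, 0, R) → 0[q0]0000
Step 2: δ(q0, 0) = (q0, 0, R) → 00[q0]000
Step 3: δ(q0, 0) = (q0, 0, R) → 000[q0]00
Step 4: δ(q0, 0) = (q0, 0, R) → 0000[q0]0
Step 5: δ(q0, 0) = (q0, 0, R) → 00000[q0]□
Step 6: δ(q0, □) = (q1, 0, L) → 0000[q1]00
Step 7: δ(q1, 0) = (q1, 0, L) → 000[q1]000
Step 8: δ(q1, 0) = (q1, 0, L) → 00[q1]0000
Step 9: δ(q1, 0) = (q1, 0, L) → 0[q1]00000

State sequence: q0 → q0 → q0 → q0 → q0 → q0 → q1 → q1 → q1 → q1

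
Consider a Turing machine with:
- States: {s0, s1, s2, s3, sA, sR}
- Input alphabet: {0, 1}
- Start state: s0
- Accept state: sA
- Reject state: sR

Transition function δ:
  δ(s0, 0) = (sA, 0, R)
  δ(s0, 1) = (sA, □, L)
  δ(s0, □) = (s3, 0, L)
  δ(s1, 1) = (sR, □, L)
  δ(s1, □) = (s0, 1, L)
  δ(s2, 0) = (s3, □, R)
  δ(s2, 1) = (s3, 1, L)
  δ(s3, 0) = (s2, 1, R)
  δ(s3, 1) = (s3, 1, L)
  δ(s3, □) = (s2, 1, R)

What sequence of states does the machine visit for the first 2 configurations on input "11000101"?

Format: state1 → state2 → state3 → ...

Execution trace:
Initial: [s0]11000101
Step 1: δ(s0, 1) = (sA, □, L) → [sA]□□1000101

The machine reaches the accept state sA and halts.

State sequence: s0 → sA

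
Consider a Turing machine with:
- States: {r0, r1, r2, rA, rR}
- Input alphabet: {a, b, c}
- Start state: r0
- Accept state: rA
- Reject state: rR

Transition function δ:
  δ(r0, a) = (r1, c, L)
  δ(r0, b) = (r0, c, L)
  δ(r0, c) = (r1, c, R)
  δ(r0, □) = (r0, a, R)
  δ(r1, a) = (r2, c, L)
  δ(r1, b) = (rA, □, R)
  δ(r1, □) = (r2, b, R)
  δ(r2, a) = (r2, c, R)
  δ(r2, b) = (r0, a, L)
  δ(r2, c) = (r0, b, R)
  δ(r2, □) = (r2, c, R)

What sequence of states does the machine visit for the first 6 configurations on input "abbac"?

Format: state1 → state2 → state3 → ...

Execution trace:
Initial: [r0]abbac
Step 1: δ(r0, a) = (r1, c, L) → [r1]□cbbac
Step 2: δ(r1, □) = (r2, b, R) → b[r2]cbbac
Step 3: δ(r2, c) = (r0, b, R) → bb[r0]bbac
Step 4: δ(r0, b) = (r0, c, L) → b[r0]bcbac
Step 5: δ(r0, b) = (r0, c, L) → [r0]bccbac

State sequence: r0 → r1 → r2 → r0 → r0 → r0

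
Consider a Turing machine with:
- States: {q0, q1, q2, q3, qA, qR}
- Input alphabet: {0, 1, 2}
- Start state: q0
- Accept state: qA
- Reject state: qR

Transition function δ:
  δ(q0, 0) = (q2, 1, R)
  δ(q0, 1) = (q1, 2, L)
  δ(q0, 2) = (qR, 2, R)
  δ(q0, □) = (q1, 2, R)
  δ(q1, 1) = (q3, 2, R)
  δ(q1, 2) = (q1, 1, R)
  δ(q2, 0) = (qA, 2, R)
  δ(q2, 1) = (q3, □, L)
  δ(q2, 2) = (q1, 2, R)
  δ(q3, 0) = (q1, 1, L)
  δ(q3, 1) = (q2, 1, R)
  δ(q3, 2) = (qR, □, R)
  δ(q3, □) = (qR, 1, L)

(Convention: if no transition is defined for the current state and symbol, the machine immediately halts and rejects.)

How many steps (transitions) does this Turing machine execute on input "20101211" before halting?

Execution trace:
Initial: [q0]20101211
Step 1: δ(q0, 2) = (qR, 2, R) → 2[qR]0101211

The machine reaches the reject state qR and halts.

The machine executed 1 step before halting.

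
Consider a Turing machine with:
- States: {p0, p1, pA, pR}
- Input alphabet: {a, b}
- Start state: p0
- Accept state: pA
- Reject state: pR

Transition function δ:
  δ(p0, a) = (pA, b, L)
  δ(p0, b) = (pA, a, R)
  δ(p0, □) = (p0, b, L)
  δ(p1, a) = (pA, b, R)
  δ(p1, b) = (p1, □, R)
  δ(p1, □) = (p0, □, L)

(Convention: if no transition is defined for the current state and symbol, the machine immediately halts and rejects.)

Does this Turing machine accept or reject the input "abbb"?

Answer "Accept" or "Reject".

Execution trace:
Initial: [p0]abbb
Step 1: δ(p0, a) = (pA, b, L) → [pA]□bbbb

The machine reaches the accept state pA and halts.

Answer: Accept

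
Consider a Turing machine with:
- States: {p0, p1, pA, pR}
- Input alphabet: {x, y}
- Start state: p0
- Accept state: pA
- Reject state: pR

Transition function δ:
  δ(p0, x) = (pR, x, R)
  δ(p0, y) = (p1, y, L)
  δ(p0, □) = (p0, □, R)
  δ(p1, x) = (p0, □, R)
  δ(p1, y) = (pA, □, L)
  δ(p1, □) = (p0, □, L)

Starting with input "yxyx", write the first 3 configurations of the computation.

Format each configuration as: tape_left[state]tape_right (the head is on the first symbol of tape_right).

Transitions applied:
Step 1: δ(p0, y) = (p1, y, L)
Step 2: δ(p1, □) = (p0, □, L)

The first 3 configurations are:
[p0]yxyx ⊢ [p1]□yxyx ⊢ [p0]□□yxyx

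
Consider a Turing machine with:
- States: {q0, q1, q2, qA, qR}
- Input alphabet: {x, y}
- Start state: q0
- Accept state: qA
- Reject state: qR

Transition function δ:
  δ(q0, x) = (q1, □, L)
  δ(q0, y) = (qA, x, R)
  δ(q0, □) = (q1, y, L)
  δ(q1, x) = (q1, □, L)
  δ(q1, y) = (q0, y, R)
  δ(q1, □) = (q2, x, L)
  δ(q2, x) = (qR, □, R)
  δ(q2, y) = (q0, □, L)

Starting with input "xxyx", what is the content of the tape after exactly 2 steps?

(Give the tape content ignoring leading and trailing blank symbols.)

Execution trace:
Initial: [q0]xxyx
Step 1: δ(q0, x) = (q1, □, L) → [q1]□□xyx
Step 2: δ(q1, □) = (q2, x, L) → [q2]□x□xyx

No transition is defined for δ(q2, □). By convention the machine halts and rejects.

After 2 steps, the tape (ignoring leading/trailing blanks) is: x□xyx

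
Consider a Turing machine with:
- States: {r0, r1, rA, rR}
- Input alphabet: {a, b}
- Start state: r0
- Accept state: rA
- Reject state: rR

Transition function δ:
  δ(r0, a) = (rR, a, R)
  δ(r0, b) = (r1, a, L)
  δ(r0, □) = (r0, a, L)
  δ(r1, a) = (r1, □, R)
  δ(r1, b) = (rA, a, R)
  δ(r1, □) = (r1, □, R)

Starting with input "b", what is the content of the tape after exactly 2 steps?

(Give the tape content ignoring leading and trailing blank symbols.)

Execution trace:
Initial: [r0]b
Step 1: δ(r0, b) = (r1, a, L) → [r1]□a
Step 2: δ(r1, □) = (r1, □, R) → □[r1]a

After 2 steps, the tape (ignoring leading/trailing blanks) is: a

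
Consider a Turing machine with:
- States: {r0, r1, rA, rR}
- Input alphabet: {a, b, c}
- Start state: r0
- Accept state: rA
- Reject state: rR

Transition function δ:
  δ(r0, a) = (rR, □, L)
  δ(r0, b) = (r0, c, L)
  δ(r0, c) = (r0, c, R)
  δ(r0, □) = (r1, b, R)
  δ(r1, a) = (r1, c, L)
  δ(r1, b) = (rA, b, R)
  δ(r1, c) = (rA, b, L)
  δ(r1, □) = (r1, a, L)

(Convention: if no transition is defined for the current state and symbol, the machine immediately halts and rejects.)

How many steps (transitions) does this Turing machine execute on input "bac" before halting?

Execution trace:
Initial: [r0]bac
Step 1: δ(r0, b) = (r0, c, L) → [r0]□cac
Step 2: δ(r0, □) = (r1, b, R) → b[r1]cac
Step 3: δ(r1, c) = (rA, b, L) → [rA]bbac

The machine reaches the accept state rA and halts.

The machine executed 3 steps before halting.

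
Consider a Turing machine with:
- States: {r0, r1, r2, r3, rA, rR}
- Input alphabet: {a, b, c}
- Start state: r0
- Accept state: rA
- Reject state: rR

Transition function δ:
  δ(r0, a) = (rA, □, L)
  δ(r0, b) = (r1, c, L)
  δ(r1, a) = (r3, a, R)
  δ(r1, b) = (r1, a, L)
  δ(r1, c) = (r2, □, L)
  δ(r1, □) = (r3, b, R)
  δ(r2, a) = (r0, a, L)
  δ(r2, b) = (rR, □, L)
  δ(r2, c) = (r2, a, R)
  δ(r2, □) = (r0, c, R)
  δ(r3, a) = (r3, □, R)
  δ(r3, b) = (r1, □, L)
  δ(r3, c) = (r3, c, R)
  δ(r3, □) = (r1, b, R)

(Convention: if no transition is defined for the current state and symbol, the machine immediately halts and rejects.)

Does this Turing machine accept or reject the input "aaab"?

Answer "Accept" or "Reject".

Execution trace:
Initial: [r0]aaab
Step 1: δ(r0, a) = (rA, □, L) → [rA]□□aab

The machine reaches the accept state rA and halts.

Answer: Accept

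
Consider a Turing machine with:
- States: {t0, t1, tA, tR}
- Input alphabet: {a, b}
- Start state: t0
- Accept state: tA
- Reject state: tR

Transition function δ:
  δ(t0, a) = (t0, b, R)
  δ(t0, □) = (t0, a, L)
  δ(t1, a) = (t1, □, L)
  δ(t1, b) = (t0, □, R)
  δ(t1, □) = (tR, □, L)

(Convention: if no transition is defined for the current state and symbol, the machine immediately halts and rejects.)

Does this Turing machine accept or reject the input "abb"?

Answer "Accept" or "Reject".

Execution trace:
Initial: [t0]abb
Step 1: δ(t0, a) = (t0, b, R) → b[t0]bb

No transition is defined for δ(t0, b). By convention the machine halts and rejects.

Answer: Reject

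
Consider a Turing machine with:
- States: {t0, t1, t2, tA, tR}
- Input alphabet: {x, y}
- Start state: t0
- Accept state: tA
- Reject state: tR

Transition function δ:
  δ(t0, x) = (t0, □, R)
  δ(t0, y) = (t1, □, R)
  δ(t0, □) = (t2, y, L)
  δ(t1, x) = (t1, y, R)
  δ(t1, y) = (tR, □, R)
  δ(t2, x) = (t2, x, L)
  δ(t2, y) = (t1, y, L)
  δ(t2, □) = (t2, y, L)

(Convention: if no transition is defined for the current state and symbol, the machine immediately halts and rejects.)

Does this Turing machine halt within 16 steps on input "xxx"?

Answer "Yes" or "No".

Execution trace:
Initial: [t0]xxx
Step 1: δ(t0, x) = (t0, □, R) → □[t0]xx
Step 2: δ(t0, x) = (t0, □, R) → □□[t0]x
Step 3: δ(t0, x) = (t0, □, R) → □□□[t0]□
Step 4: δ(t0, □) = (t2, y, L) → □□[t2]□y
Step 5: δ(t2, □) = (t2, y, L) → □[t2]□yy
Step 6: δ(t2, □) = (t2, y, L) → [t2]□yyy
Step 7: δ(t2, □) = (t2, y, L) → [t2]□yyyy
Step 8: δ(t2, □) = (t2, y, L) → [t2]□yyyyy
Step 9: δ(t2, □) = (t2, y, L) → [t2]□yyyyyy
Step 10: δ(t2, □) = (t2, y, L) → [t2]□yyyyyyy
Step 11: δ(t2, □) = (t2, y, L) → [t2]□yyyyyyyy
Step 12: δ(t2, □) = (t2, y, L) → [t2]□yyyyyyyyy
Step 13: δ(t2, □) = (t2, y, L) → [t2]□yyyyyyyyyy
Step 14: δ(t2, □) = (t2, y, L) → [t2]□yyyyyyyyyyy
Step 15: δ(t2, □) = (t2, y, L) → [t2]□yyyyyyyyyyyy
Step 16: δ(t2, □) = (t2, y, L) → [t2]□yyyyyyyyyyyyy

The machine has not reached a halting state after 16 steps.
The machine did not halt within the 16-step bound.

Answer: No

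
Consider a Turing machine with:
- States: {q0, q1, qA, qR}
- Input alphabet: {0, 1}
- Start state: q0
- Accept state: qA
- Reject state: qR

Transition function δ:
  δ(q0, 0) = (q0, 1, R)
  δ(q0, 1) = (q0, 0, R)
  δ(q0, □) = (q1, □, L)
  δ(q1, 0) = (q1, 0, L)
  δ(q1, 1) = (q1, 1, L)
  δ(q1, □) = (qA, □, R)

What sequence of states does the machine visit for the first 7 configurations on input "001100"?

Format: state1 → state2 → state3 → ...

Execution trace:
Initial: [q0]001100
Step 1: δ(q0, 0) = (q0, 1, R) → 1[q0]01100
Step 2: δ(q0, 0) = (q0, 1, R) → 11[q0]1100
Step 3: δ(q0, 1) = (q0, 0, R) → 110[q0]100
Step 4: δ(q0, 1) = (q0, 0, R) → 1100[q0]00
Step 5: δ(q0, 0) = (q0, 1, R) → 11001[q0]0
Step 6: δ(q0, 0) = (q0, 1, R) → 110011[q0]□

State sequence: q0 → q0 → q0 → q0 → q0 → q0 → q0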